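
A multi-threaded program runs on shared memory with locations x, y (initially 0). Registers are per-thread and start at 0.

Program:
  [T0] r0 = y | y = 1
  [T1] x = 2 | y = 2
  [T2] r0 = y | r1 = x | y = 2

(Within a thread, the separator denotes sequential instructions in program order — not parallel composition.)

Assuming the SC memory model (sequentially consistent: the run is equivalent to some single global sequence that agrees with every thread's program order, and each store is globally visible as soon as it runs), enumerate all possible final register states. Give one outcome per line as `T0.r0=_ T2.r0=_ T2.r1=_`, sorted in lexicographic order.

outcome vector order: (T0.r0,T2.r0,T2.r1)
|SC outcomes| = 9

T0.r0=0 T2.r0=0 T2.r1=0
T0.r0=0 T2.r0=0 T2.r1=2
T0.r0=0 T2.r0=1 T2.r1=0
T0.r0=0 T2.r0=1 T2.r1=2
T0.r0=0 T2.r0=2 T2.r1=2
T0.r0=2 T2.r0=0 T2.r1=0
T0.r0=2 T2.r0=0 T2.r1=2
T0.r0=2 T2.r0=1 T2.r1=2
T0.r0=2 T2.r0=2 T2.r1=2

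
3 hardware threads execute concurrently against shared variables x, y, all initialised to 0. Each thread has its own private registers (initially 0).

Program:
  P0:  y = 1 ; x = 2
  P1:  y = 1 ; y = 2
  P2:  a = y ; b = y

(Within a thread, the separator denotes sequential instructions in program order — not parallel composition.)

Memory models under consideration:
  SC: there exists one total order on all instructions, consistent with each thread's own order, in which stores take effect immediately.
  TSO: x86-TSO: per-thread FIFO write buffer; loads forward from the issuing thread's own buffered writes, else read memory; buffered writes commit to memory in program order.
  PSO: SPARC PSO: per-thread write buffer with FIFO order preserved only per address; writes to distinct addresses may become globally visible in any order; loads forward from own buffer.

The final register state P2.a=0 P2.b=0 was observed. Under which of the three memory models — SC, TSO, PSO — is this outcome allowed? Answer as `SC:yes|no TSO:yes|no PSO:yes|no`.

SC:yes TSO:yes PSO:yes

outcome vector order: (P2.a,P2.b)
under SC → (0,0) (0,1) (0,2) (1,1) (1,2) (2,1) (2,2)
under TSO → (0,0) (0,1) (0,2) (1,1) (1,2) (2,1) (2,2)
under PSO → (0,0) (0,1) (0,2) (1,1) (1,2) (2,1) (2,2)
target (0,0) ∈ {SC,TSO,PSO}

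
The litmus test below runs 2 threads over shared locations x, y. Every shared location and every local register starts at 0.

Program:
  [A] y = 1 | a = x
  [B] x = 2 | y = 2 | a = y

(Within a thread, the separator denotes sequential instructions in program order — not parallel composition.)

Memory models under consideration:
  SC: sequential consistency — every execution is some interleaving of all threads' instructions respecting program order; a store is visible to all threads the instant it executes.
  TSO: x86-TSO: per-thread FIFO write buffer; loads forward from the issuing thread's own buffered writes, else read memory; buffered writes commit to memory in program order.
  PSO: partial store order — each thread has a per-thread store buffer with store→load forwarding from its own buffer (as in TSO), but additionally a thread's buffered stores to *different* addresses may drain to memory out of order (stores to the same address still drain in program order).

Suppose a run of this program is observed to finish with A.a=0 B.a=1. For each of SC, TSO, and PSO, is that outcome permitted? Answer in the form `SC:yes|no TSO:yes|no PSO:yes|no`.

outcome vector order: (A.a,B.a)
SC (3): (0,2) (2,1) (2,2)
TSO (4): (0,1) (0,2) (2,1) (2,2)
PSO (4): (0,1) (0,2) (2,1) (2,2)
target (0,1) ∈ {TSO,PSO}

SC:no TSO:yes PSO:yes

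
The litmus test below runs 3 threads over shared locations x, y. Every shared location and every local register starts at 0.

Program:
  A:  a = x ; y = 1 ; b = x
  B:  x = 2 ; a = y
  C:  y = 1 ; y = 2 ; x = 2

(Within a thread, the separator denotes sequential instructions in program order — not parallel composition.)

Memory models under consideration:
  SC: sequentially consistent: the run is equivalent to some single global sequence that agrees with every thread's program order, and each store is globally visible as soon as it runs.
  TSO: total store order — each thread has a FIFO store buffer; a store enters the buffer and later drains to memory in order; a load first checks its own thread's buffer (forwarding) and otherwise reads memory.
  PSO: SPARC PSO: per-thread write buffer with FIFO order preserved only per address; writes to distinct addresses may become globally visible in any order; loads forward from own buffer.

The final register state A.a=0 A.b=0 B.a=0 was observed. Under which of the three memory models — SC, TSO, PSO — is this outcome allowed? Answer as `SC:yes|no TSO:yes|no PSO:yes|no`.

outcome vector order: (A.a,A.b,B.a)
SC (8): 0/0/1; 0/0/2; 0/2/0; 0/2/1; 0/2/2; 2/2/0; 2/2/1; 2/2/2
TSO (9): 0/0/0; 0/0/1; 0/0/2; 0/2/0; 0/2/1; 0/2/2; 2/2/0; 2/2/1; 2/2/2
PSO (9): 0/0/0; 0/0/1; 0/0/2; 0/2/0; 0/2/1; 0/2/2; 2/2/0; 2/2/1; 2/2/2
target 0/0/0 ∈ {TSO,PSO}

SC:no TSO:yes PSO:yes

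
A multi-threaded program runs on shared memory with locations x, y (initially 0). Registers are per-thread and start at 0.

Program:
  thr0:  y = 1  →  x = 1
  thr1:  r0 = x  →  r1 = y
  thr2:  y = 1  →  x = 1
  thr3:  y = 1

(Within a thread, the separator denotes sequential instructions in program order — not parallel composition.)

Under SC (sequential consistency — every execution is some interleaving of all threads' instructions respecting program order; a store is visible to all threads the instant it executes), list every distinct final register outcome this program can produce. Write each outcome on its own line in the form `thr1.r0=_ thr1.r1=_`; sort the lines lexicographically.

thr1.r0=0 thr1.r1=0
thr1.r0=0 thr1.r1=1
thr1.r0=1 thr1.r1=1

outcome vector order: (thr1.r0,thr1.r1)
|SC outcomes| = 3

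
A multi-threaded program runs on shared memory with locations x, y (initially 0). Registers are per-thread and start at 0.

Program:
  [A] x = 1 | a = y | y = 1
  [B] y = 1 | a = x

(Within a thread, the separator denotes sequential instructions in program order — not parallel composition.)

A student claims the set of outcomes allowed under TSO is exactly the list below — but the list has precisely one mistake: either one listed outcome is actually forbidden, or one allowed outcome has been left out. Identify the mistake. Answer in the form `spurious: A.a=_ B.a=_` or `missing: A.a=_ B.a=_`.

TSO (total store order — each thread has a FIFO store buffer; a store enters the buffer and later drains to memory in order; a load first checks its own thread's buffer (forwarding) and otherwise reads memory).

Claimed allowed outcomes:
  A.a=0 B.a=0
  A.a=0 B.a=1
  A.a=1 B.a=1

outcome vector order: (A.a,B.a)
under TSO → <0 0>; <0 1>; <1 0>; <1 1>
TSO∖claimed = {<1 0>}

missing: A.a=1 B.a=0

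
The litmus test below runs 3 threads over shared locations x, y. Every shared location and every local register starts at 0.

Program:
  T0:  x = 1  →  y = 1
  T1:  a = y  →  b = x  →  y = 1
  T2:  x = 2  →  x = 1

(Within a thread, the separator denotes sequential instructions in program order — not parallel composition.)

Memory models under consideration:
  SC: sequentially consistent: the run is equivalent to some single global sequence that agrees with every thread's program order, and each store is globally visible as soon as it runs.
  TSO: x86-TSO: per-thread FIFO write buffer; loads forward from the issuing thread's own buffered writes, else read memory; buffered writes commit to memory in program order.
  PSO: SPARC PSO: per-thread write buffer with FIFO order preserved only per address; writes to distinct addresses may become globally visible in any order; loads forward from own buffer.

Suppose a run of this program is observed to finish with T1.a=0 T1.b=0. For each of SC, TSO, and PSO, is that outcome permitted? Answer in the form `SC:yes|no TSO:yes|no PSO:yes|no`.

SC:yes TSO:yes PSO:yes

outcome vector order: (T1.a,T1.b)
under SC → 0/0 0/1 0/2 1/1 1/2
under TSO → 0/0 0/1 0/2 1/1 1/2
under PSO → 0/0 0/1 0/2 1/0 1/1 1/2
target 0/0 ∈ {SC,TSO,PSO}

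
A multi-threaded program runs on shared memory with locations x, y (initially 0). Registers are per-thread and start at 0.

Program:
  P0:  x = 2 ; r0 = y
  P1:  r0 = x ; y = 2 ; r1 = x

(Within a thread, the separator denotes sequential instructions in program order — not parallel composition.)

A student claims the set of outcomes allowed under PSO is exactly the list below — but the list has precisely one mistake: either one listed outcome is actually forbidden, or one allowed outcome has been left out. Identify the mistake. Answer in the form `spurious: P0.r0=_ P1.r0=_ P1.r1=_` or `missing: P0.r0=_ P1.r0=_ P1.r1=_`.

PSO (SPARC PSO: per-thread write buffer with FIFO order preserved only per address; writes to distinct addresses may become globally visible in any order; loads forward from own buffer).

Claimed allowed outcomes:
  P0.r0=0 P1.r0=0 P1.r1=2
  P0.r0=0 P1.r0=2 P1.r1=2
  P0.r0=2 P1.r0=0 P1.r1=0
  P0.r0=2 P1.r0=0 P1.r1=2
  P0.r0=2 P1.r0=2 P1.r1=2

outcome vector order: (P0.r0,P1.r0,P1.r1)
under PSO → 000; 002; 022; 200; 202; 222
PSO∖claimed = {000}

missing: P0.r0=0 P1.r0=0 P1.r1=0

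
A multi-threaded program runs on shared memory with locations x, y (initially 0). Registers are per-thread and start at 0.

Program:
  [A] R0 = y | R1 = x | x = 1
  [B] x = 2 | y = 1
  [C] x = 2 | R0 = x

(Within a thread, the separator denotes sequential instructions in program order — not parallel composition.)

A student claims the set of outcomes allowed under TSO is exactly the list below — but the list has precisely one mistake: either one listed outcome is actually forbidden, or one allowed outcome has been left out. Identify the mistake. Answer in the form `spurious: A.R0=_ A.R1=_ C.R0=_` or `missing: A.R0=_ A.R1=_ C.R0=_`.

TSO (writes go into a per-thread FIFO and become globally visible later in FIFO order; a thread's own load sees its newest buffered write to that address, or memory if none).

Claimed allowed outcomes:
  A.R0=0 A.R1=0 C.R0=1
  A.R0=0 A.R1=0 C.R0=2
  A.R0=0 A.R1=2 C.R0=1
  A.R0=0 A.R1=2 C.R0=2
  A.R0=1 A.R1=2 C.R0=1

outcome vector order: (A.R0,A.R1,C.R0)
under TSO → 0/0/1; 0/0/2; 0/2/1; 0/2/2; 1/2/1; 1/2/2
TSO∖claimed = {1/2/2}

missing: A.R0=1 A.R1=2 C.R0=2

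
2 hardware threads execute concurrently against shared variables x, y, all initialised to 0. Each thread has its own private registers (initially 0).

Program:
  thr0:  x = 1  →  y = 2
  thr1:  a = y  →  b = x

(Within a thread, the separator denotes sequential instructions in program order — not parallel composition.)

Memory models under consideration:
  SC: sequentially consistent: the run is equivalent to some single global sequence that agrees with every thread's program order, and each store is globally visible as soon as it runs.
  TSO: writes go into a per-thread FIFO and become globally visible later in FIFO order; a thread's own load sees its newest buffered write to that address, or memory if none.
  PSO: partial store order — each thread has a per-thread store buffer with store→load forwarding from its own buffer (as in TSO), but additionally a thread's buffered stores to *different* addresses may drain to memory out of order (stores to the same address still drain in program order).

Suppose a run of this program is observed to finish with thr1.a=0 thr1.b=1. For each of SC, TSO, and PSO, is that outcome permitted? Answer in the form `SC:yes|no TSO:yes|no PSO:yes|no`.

SC:yes TSO:yes PSO:yes

outcome vector order: (thr1.a,thr1.b)
SC (3): 0/0 0/1 2/1
TSO (3): 0/0 0/1 2/1
PSO (4): 0/0 0/1 2/0 2/1
target 0/1 ∈ {SC,TSO,PSO}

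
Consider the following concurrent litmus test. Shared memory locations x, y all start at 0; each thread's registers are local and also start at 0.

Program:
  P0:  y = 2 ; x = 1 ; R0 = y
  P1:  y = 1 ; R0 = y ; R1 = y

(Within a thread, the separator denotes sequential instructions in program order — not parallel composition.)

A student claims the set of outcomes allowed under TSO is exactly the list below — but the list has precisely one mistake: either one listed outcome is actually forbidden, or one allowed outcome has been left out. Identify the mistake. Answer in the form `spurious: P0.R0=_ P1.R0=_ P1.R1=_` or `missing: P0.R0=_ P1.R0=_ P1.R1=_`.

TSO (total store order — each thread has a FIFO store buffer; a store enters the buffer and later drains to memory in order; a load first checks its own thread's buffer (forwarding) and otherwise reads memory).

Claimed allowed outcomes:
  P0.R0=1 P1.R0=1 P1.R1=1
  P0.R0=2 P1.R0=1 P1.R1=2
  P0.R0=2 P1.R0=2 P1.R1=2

outcome vector order: (P0.R0,P1.R0,P1.R1)
TSO: 4 outcomes — {<1 1 1>; <2 1 1>; <2 1 2>; <2 2 2>}
TSO∖claimed = {<2 1 1>}

missing: P0.R0=2 P1.R0=1 P1.R1=1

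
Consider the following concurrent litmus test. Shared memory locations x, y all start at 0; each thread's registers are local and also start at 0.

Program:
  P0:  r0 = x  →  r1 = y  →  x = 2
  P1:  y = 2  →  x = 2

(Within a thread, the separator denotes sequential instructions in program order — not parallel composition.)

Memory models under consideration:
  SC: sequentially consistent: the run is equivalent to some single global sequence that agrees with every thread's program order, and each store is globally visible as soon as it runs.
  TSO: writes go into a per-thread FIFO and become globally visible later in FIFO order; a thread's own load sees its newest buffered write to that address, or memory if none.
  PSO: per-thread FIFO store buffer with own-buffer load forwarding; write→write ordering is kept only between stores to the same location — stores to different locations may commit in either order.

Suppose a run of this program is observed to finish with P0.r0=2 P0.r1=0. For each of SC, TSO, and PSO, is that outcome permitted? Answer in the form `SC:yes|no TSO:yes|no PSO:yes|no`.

outcome vector order: (P0.r0,P0.r1)
under SC → 0/0; 0/2; 2/2
under TSO → 0/0; 0/2; 2/2
under PSO → 0/0; 0/2; 2/0; 2/2
target 2/0 ∈ {PSO}

SC:no TSO:no PSO:yes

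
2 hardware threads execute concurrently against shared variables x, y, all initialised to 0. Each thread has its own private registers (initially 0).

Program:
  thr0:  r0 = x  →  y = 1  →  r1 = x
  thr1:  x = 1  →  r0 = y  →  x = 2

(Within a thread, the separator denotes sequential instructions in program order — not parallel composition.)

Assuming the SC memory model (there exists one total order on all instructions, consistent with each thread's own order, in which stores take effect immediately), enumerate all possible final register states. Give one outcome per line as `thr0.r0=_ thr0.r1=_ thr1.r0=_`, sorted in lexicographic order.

thr0.r0=0 thr0.r1=0 thr1.r0=1
thr0.r0=0 thr0.r1=1 thr1.r0=0
thr0.r0=0 thr0.r1=1 thr1.r0=1
thr0.r0=0 thr0.r1=2 thr1.r0=0
thr0.r0=0 thr0.r1=2 thr1.r0=1
thr0.r0=1 thr0.r1=1 thr1.r0=0
thr0.r0=1 thr0.r1=1 thr1.r0=1
thr0.r0=1 thr0.r1=2 thr1.r0=0
thr0.r0=1 thr0.r1=2 thr1.r0=1
thr0.r0=2 thr0.r1=2 thr1.r0=0

outcome vector order: (thr0.r0,thr0.r1,thr1.r0)
|SC outcomes| = 10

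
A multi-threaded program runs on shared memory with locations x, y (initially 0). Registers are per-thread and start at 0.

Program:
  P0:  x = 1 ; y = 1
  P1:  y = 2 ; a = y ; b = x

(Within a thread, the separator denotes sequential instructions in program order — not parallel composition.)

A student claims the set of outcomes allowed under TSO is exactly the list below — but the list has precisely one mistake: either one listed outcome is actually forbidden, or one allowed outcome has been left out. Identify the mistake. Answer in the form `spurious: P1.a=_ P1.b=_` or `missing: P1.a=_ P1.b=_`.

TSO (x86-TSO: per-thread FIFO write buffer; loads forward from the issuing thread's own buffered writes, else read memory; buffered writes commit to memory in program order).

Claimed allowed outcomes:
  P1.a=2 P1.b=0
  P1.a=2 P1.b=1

outcome vector order: (P1.a,P1.b)
TSO: 3 outcomes — {<1 1>, <2 0>, <2 1>}
TSO∖claimed = {<1 1>}

missing: P1.a=1 P1.b=1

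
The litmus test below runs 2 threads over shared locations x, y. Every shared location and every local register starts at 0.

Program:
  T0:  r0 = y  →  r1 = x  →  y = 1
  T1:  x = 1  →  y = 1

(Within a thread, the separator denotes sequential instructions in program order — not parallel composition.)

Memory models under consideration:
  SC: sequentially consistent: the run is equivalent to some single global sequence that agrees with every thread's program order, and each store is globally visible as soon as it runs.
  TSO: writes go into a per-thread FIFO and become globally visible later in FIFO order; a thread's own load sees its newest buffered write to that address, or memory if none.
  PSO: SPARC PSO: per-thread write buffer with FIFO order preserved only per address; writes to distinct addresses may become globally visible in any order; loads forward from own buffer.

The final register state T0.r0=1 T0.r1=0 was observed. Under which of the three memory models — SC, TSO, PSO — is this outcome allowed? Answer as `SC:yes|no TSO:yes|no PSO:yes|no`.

outcome vector order: (T0.r0,T0.r1)
under SC → (0,0); (0,1); (1,1)
under TSO → (0,0); (0,1); (1,1)
under PSO → (0,0); (0,1); (1,0); (1,1)
target (1,0) ∈ {PSO}

SC:no TSO:no PSO:yes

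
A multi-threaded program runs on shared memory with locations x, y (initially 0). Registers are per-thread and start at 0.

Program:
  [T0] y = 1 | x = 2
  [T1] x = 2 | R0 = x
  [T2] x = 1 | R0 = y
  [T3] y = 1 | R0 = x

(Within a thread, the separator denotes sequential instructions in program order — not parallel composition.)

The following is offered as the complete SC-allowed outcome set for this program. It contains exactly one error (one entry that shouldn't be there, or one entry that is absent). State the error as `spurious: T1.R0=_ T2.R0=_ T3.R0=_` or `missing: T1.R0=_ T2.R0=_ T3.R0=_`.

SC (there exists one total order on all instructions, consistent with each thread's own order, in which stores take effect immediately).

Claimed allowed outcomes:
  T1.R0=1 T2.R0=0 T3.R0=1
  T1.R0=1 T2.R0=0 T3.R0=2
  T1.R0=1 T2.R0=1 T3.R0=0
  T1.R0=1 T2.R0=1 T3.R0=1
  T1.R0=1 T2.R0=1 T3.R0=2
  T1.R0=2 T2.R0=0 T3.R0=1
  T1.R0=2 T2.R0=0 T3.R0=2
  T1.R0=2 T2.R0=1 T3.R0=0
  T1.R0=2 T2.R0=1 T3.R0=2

outcome vector order: (T1.R0,T2.R0,T3.R0)
[SC] allowed = {1/0/1; 1/0/2; 1/1/0; 1/1/1; 1/1/2; 2/0/1; 2/0/2; 2/1/0; 2/1/1; 2/1/2}
SC∖claimed = {2/1/1}

missing: T1.R0=2 T2.R0=1 T3.R0=1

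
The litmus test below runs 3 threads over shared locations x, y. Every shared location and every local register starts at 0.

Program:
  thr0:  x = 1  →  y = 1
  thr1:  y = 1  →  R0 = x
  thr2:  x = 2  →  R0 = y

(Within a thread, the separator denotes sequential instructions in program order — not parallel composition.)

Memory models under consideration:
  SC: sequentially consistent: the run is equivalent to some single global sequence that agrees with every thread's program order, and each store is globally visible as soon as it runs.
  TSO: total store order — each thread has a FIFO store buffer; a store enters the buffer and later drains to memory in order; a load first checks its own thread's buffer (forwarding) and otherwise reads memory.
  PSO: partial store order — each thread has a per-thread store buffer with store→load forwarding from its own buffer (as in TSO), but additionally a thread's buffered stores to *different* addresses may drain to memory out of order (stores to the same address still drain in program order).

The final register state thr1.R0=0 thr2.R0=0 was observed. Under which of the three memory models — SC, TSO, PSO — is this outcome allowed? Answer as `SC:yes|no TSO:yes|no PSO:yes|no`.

outcome vector order: (thr1.R0,thr2.R0)
SC: 5 outcomes — {01, 10, 11, 20, 21}
TSO: 6 outcomes — {00, 01, 10, 11, 20, 21}
PSO: 6 outcomes — {00, 01, 10, 11, 20, 21}
target 00 ∈ {TSO,PSO}

SC:no TSO:yes PSO:yes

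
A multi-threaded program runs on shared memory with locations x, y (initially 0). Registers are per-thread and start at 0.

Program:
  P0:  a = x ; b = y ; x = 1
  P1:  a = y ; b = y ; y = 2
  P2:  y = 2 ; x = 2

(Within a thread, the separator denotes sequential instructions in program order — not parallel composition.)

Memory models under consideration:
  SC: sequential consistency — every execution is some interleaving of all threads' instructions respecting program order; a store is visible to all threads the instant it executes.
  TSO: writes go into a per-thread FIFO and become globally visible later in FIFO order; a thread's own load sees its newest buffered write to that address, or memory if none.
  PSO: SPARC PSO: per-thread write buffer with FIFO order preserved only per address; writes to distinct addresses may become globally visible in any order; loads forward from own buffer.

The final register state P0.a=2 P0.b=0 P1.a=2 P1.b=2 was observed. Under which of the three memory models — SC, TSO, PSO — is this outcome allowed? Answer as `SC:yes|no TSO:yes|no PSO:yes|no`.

outcome vector order: (P0.a,P0.b,P1.a,P1.b)
[SC] allowed = {<0 0 0 0>, <0 0 0 2>, <0 0 2 2>, <0 2 0 0>, <0 2 0 2>, <0 2 2 2>, <2 2 0 0>, <2 2 0 2>, <2 2 2 2>}
[TSO] allowed = {<0 0 0 0>, <0 0 0 2>, <0 0 2 2>, <0 2 0 0>, <0 2 0 2>, <0 2 2 2>, <2 2 0 0>, <2 2 0 2>, <2 2 2 2>}
[PSO] allowed = {<0 0 0 0>, <0 0 0 2>, <0 0 2 2>, <0 2 0 0>, <0 2 0 2>, <0 2 2 2>, <2 0 0 0>, <2 0 0 2>, <2 0 2 2>, <2 2 0 0>, <2 2 0 2>, <2 2 2 2>}
target <2 0 2 2> ∈ {PSO}

SC:no TSO:no PSO:yes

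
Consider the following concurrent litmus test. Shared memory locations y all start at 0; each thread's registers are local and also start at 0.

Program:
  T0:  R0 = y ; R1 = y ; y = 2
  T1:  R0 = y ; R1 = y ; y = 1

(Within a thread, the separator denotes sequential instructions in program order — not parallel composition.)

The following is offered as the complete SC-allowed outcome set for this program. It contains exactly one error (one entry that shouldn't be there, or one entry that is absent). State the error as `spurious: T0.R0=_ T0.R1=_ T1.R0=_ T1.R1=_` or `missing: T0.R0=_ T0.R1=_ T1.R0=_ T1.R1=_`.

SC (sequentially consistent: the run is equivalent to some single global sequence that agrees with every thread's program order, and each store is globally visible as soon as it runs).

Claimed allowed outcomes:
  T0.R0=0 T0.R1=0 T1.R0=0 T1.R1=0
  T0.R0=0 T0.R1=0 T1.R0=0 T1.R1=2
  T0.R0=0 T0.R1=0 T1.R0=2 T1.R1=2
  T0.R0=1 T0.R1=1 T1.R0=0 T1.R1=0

missing: T0.R0=0 T0.R1=1 T1.R0=0 T1.R1=0

outcome vector order: (T0.R0,T0.R1,T1.R0,T1.R1)
SC (5): 0/0/0/0; 0/0/0/2; 0/0/2/2; 0/1/0/0; 1/1/0/0
SC∖claimed = {0/1/0/0}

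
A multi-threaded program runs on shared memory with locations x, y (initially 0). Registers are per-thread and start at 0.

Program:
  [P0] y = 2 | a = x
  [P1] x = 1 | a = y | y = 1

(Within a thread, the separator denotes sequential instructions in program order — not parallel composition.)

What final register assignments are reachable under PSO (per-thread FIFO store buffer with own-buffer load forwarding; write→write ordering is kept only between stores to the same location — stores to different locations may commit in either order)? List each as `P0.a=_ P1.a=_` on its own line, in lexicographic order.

P0.a=0 P1.a=0
P0.a=0 P1.a=2
P0.a=1 P1.a=0
P0.a=1 P1.a=2

outcome vector order: (P0.a,P1.a)
|PSO outcomes| = 4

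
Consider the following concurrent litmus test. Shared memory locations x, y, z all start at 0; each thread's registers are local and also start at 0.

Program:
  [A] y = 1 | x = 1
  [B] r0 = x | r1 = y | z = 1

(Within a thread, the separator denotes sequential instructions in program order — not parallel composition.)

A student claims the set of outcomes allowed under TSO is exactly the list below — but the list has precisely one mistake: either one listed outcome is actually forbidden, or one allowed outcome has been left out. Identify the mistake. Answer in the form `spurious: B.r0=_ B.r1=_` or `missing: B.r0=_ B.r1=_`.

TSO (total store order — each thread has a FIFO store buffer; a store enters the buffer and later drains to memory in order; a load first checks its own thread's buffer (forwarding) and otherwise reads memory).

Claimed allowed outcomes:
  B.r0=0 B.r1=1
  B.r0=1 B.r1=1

missing: B.r0=0 B.r1=0

outcome vector order: (B.r0,B.r1)
TSO: 3 outcomes — {0/0, 0/1, 1/1}
TSO∖claimed = {0/0}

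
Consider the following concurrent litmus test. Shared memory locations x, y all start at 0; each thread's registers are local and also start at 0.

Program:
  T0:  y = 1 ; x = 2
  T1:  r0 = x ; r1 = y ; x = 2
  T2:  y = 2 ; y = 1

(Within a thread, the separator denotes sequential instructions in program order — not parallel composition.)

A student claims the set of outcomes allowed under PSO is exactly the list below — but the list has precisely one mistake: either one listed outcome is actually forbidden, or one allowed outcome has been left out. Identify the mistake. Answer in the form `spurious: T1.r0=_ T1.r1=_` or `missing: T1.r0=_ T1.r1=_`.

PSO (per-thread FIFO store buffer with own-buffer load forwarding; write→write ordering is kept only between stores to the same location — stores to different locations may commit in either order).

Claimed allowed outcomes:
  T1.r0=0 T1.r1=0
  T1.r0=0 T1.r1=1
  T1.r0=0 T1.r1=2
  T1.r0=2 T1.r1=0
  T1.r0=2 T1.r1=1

outcome vector order: (T1.r0,T1.r1)
under PSO → <0 0>, <0 1>, <0 2>, <2 0>, <2 1>, <2 2>
PSO∖claimed = {<2 2>}

missing: T1.r0=2 T1.r1=2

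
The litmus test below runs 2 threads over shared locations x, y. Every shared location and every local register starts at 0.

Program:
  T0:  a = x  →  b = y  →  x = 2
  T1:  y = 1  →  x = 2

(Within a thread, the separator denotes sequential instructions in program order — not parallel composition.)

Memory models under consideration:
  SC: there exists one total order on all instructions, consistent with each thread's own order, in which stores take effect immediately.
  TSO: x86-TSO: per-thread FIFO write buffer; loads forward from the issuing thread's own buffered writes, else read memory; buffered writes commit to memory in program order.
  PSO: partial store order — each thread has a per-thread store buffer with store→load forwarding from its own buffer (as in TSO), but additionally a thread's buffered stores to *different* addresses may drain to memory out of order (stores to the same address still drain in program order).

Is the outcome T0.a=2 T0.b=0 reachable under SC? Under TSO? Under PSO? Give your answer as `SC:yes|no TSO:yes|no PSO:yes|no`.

outcome vector order: (T0.a,T0.b)
SC: 3 outcomes — {00 01 21}
TSO: 3 outcomes — {00 01 21}
PSO: 4 outcomes — {00 01 20 21}
target 20 ∈ {PSO}

SC:no TSO:no PSO:yes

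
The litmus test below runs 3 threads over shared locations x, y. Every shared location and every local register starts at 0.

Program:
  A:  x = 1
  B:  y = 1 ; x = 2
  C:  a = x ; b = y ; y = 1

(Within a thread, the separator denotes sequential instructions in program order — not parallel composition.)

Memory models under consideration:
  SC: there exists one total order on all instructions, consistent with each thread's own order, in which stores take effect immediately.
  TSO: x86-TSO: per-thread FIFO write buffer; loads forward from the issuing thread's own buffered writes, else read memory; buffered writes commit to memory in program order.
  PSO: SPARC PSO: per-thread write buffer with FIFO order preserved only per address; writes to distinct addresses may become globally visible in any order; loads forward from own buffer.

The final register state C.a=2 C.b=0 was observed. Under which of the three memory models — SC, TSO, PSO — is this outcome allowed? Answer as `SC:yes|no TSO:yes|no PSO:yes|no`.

SC:no TSO:no PSO:yes

outcome vector order: (C.a,C.b)
SC: 5 outcomes — {0/0 0/1 1/0 1/1 2/1}
TSO: 5 outcomes — {0/0 0/1 1/0 1/1 2/1}
PSO: 6 outcomes — {0/0 0/1 1/0 1/1 2/0 2/1}
target 2/0 ∈ {PSO}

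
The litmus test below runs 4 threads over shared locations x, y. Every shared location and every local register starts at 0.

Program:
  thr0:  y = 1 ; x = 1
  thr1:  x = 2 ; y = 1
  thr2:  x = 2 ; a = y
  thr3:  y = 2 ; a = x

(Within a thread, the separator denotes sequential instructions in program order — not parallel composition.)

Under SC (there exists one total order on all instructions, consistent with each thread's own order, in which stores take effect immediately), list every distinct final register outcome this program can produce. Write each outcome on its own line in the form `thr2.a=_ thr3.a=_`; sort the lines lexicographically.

outcome vector order: (thr2.a,thr3.a)
|SC outcomes| = 8

thr2.a=0 thr3.a=1
thr2.a=0 thr3.a=2
thr2.a=1 thr3.a=0
thr2.a=1 thr3.a=1
thr2.a=1 thr3.a=2
thr2.a=2 thr3.a=0
thr2.a=2 thr3.a=1
thr2.a=2 thr3.a=2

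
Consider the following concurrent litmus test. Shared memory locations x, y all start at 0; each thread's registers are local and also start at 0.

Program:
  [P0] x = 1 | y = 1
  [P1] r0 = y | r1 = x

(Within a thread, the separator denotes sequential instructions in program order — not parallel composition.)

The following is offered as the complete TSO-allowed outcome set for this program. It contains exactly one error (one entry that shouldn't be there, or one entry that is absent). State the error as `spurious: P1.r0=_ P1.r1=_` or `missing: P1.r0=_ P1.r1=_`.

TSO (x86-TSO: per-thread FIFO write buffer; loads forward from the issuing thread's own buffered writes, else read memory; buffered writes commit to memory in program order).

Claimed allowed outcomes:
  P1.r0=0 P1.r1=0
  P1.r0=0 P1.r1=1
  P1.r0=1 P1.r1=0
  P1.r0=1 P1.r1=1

outcome vector order: (P1.r0,P1.r1)
TSO: 3 outcomes — {0/0; 0/1; 1/1}
claimed∖TSO = {1/0}

spurious: P1.r0=1 P1.r1=0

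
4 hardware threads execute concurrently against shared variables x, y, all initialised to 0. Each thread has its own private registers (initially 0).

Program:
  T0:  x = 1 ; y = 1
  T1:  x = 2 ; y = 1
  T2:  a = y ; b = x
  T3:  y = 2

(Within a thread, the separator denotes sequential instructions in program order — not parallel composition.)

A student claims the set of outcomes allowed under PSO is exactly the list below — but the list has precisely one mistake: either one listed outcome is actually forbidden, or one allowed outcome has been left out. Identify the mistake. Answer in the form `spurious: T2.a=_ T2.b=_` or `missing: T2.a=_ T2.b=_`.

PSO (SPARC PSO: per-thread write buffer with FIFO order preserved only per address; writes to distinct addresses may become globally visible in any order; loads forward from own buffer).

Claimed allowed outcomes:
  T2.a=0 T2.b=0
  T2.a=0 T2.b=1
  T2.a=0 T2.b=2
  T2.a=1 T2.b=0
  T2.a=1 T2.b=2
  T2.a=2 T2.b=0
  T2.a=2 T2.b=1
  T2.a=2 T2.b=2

missing: T2.a=1 T2.b=1

outcome vector order: (T2.a,T2.b)
PSO (9): (0,0); (0,1); (0,2); (1,0); (1,1); (1,2); (2,0); (2,1); (2,2)
PSO∖claimed = {(1,1)}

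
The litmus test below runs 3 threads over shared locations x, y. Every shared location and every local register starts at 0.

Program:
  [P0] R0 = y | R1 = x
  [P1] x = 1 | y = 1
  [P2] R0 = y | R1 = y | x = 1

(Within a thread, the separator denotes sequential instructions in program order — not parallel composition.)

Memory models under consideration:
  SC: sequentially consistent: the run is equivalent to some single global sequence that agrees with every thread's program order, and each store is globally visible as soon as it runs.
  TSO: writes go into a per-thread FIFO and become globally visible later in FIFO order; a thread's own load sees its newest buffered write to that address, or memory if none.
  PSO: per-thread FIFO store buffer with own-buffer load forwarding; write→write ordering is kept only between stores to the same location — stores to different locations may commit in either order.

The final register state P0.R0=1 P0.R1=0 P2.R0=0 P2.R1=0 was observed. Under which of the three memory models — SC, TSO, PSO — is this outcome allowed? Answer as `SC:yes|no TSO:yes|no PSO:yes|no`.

outcome vector order: (P0.R0,P0.R1,P2.R0,P2.R1)
[SC] allowed = {0000, 0001, 0011, 0100, 0101, 0111, 1100, 1101, 1111}
[TSO] allowed = {0000, 0001, 0011, 0100, 0101, 0111, 1100, 1101, 1111}
[PSO] allowed = {0000, 0001, 0011, 0100, 0101, 0111, 1000, 1001, 1011, 1100, 1101, 1111}
target 1000 ∈ {PSO}

SC:no TSO:no PSO:yes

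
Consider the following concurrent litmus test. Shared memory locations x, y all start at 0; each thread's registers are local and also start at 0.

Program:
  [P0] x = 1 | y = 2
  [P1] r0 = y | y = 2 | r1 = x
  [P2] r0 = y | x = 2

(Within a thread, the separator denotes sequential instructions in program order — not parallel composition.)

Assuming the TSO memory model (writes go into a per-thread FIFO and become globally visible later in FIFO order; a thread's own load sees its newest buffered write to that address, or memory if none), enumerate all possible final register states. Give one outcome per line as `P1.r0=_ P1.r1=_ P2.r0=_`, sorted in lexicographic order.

P1.r0=0 P1.r1=0 P2.r0=0
P1.r0=0 P1.r1=0 P2.r0=2
P1.r0=0 P1.r1=1 P2.r0=0
P1.r0=0 P1.r1=1 P2.r0=2
P1.r0=0 P1.r1=2 P2.r0=0
P1.r0=0 P1.r1=2 P2.r0=2
P1.r0=2 P1.r1=1 P2.r0=0
P1.r0=2 P1.r1=1 P2.r0=2
P1.r0=2 P1.r1=2 P2.r0=0
P1.r0=2 P1.r1=2 P2.r0=2

outcome vector order: (P1.r0,P1.r1,P2.r0)
|TSO outcomes| = 10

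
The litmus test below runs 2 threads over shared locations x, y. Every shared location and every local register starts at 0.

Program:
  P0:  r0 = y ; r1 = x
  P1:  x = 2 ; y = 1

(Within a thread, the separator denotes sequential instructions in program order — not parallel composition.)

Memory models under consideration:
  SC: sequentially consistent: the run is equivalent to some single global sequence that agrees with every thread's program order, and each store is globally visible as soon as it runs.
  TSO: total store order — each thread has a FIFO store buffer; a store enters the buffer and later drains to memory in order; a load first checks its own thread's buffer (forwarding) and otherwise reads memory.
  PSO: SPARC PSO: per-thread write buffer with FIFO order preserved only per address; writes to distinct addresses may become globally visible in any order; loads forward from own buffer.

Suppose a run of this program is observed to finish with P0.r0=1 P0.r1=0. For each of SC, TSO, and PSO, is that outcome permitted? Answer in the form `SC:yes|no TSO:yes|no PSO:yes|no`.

SC:no TSO:no PSO:yes

outcome vector order: (P0.r0,P0.r1)
SC: 3 outcomes — {<0 0> <0 2> <1 2>}
TSO: 3 outcomes — {<0 0> <0 2> <1 2>}
PSO: 4 outcomes — {<0 0> <0 2> <1 0> <1 2>}
target <1 0> ∈ {PSO}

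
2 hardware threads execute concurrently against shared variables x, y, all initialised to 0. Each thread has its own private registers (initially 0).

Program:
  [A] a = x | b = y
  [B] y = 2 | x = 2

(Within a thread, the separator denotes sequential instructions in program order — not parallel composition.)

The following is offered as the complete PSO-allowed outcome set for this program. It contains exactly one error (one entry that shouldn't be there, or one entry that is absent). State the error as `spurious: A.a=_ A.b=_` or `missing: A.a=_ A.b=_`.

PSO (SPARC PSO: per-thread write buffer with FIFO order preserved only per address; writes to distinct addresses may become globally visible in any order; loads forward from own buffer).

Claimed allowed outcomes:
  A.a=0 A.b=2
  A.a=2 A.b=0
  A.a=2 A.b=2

outcome vector order: (A.a,A.b)
PSO (4): <0 0>, <0 2>, <2 0>, <2 2>
PSO∖claimed = {<0 0>}

missing: A.a=0 A.b=0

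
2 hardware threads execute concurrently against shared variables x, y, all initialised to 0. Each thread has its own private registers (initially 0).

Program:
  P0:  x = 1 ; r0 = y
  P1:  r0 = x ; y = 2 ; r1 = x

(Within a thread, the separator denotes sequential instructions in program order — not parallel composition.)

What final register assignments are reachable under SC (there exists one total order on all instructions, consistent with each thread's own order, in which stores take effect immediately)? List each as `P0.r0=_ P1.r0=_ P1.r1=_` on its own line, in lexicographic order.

P0.r0=0 P1.r0=0 P1.r1=1
P0.r0=0 P1.r0=1 P1.r1=1
P0.r0=2 P1.r0=0 P1.r1=0
P0.r0=2 P1.r0=0 P1.r1=1
P0.r0=2 P1.r0=1 P1.r1=1

outcome vector order: (P0.r0,P1.r0,P1.r1)
|SC outcomes| = 5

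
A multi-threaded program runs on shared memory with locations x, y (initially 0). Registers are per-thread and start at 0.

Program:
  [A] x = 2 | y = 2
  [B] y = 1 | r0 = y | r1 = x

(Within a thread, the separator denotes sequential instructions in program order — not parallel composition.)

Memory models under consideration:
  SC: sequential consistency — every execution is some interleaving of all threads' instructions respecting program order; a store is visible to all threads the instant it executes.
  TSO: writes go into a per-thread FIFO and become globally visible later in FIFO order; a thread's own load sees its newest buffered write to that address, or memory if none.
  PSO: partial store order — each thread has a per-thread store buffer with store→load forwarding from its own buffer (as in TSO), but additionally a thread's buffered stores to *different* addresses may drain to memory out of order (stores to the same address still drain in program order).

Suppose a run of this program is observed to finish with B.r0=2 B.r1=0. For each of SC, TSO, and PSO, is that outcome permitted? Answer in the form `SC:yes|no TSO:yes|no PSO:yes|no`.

SC:no TSO:no PSO:yes

outcome vector order: (B.r0,B.r1)
SC: 3 outcomes — {10, 12, 22}
TSO: 3 outcomes — {10, 12, 22}
PSO: 4 outcomes — {10, 12, 20, 22}
target 20 ∈ {PSO}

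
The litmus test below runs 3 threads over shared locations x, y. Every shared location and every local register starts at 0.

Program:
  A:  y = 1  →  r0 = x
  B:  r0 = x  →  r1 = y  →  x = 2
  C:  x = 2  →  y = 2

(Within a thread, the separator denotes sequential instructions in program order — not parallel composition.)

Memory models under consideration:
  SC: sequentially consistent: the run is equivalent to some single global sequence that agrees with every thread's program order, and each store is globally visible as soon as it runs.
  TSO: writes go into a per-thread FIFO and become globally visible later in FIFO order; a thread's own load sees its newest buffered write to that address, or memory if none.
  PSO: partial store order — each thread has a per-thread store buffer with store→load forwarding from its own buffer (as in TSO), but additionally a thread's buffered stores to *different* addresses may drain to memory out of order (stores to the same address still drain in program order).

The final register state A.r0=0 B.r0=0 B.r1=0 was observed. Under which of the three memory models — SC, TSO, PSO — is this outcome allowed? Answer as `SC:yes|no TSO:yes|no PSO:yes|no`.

outcome vector order: (A.r0,B.r0,B.r1)
[SC] allowed = {0/0/0; 0/0/1; 0/0/2; 0/2/1; 0/2/2; 2/0/0; 2/0/1; 2/0/2; 2/2/0; 2/2/1; 2/2/2}
[TSO] allowed = {0/0/0; 0/0/1; 0/0/2; 0/2/0; 0/2/1; 0/2/2; 2/0/0; 2/0/1; 2/0/2; 2/2/0; 2/2/1; 2/2/2}
[PSO] allowed = {0/0/0; 0/0/1; 0/0/2; 0/2/0; 0/2/1; 0/2/2; 2/0/0; 2/0/1; 2/0/2; 2/2/0; 2/2/1; 2/2/2}
target 0/0/0 ∈ {SC,TSO,PSO}

SC:yes TSO:yes PSO:yes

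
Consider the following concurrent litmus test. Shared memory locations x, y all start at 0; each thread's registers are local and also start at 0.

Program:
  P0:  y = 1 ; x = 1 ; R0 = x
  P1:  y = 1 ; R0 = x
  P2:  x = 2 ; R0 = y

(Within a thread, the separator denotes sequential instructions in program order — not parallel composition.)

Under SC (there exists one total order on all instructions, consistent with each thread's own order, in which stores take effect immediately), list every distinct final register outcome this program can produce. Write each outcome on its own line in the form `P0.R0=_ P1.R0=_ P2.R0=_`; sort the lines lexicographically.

P0.R0=1 P1.R0=0 P2.R0=1
P0.R0=1 P1.R0=1 P2.R0=0
P0.R0=1 P1.R0=1 P2.R0=1
P0.R0=1 P1.R0=2 P2.R0=0
P0.R0=1 P1.R0=2 P2.R0=1
P0.R0=2 P1.R0=0 P2.R0=1
P0.R0=2 P1.R0=1 P2.R0=1
P0.R0=2 P1.R0=2 P2.R0=1

outcome vector order: (P0.R0,P1.R0,P2.R0)
|SC outcomes| = 8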